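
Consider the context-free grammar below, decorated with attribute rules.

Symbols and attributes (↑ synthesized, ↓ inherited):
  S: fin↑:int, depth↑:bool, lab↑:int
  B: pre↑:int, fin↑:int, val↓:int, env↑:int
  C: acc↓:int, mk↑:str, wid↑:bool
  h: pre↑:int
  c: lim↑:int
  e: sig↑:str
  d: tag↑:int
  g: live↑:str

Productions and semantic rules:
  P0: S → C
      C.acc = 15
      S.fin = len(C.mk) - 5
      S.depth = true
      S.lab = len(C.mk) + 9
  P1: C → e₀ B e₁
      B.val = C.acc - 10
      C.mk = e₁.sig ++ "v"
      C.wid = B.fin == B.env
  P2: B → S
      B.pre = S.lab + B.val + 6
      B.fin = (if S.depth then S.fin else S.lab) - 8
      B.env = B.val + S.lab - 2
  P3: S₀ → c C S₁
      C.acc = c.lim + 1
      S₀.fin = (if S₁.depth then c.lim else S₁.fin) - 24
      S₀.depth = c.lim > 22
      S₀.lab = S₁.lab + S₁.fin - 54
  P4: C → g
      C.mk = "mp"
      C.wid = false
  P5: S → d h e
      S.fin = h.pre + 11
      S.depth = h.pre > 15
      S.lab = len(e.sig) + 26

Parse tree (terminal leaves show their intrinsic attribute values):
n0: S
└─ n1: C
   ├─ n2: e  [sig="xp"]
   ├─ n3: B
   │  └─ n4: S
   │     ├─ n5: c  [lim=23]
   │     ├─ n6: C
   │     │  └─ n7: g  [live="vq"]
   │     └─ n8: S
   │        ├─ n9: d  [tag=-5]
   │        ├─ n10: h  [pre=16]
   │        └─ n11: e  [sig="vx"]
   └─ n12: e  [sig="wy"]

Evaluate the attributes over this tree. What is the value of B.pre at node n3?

1. n1.acc = 15  [15]
2. n2.sig = "xp"  [terminal]
3. n3.val = 5  [C.acc - 10]
4. n5.lim = 23  [terminal]
5. n6.acc = 24  [c.lim + 1]
6. n7.live = "vq"  [terminal]
7. n6.mk = "mp"  ["mp"]
8. n6.wid = false  [false]
9. n9.tag = -5  [terminal]
10. n10.pre = 16  [terminal]
11. n11.sig = "vx"  [terminal]
12. n8.fin = 27  [h.pre + 11]
13. n8.depth = true  [h.pre > 15]
14. n8.lab = 28  [len(e.sig) + 26]
15. n4.fin = -1  [(if S₁.depth then c.lim else S₁.fin) - 24]
16. n4.depth = true  [c.lim > 22]
17. n4.lab = 1  [S₁.lab + S₁.fin - 54]
18. n3.pre = 12  [S.lab + B.val + 6]
19. n3.fin = -9  [(if S.depth then S.fin else S.lab) - 8]
20. n3.env = 4  [B.val + S.lab - 2]
21. n12.sig = "wy"  [terminal]
22. n1.mk = "wyv"  [e₁.sig ++ "v"]
23. n1.wid = false  [B.fin == B.env]
24. n0.fin = -2  [len(C.mk) - 5]
25. n0.depth = true  [true]
26. n0.lab = 12  [len(C.mk) + 9]

12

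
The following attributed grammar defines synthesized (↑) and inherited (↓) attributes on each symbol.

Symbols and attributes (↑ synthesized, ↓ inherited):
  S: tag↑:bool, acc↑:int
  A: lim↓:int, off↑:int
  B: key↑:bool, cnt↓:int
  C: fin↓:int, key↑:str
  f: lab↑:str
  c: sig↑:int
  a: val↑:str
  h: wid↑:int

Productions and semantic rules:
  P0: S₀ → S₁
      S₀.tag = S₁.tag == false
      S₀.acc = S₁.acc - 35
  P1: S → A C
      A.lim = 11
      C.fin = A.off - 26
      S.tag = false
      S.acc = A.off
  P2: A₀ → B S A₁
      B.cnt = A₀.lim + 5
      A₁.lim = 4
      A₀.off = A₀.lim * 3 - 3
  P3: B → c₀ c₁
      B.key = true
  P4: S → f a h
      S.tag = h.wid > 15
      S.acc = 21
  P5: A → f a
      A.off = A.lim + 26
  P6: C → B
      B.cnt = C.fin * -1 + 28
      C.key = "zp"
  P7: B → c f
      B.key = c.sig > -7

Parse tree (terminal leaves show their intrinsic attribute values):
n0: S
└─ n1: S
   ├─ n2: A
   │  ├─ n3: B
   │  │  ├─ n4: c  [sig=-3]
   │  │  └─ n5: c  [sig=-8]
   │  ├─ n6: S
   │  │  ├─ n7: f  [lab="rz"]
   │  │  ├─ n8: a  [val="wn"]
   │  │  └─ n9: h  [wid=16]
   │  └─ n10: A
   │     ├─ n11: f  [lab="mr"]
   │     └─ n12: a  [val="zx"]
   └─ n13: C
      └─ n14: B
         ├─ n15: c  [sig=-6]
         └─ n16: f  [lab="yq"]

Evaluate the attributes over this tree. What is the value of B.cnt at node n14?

24

1. n2.lim = 11  [11]
2. n3.cnt = 16  [A₀.lim + 5]
3. n4.sig = -3  [terminal]
4. n5.sig = -8  [terminal]
5. n3.key = true  [true]
6. n7.lab = "rz"  [terminal]
7. n8.val = "wn"  [terminal]
8. n9.wid = 16  [terminal]
9. n6.tag = true  [h.wid > 15]
10. n6.acc = 21  [21]
11. n10.lim = 4  [4]
12. n11.lab = "mr"  [terminal]
13. n12.val = "zx"  [terminal]
14. n10.off = 30  [A.lim + 26]
15. n2.off = 30  [A₀.lim * 3 - 3]
16. n13.fin = 4  [A.off - 26]
17. n14.cnt = 24  [C.fin * -1 + 28]
18. n15.sig = -6  [terminal]
19. n16.lab = "yq"  [terminal]
20. n14.key = true  [c.sig > -7]
21. n13.key = "zp"  ["zp"]
22. n1.tag = false  [false]
23. n1.acc = 30  [A.off]
24. n0.tag = true  [S₁.tag == false]
25. n0.acc = -5  [S₁.acc - 35]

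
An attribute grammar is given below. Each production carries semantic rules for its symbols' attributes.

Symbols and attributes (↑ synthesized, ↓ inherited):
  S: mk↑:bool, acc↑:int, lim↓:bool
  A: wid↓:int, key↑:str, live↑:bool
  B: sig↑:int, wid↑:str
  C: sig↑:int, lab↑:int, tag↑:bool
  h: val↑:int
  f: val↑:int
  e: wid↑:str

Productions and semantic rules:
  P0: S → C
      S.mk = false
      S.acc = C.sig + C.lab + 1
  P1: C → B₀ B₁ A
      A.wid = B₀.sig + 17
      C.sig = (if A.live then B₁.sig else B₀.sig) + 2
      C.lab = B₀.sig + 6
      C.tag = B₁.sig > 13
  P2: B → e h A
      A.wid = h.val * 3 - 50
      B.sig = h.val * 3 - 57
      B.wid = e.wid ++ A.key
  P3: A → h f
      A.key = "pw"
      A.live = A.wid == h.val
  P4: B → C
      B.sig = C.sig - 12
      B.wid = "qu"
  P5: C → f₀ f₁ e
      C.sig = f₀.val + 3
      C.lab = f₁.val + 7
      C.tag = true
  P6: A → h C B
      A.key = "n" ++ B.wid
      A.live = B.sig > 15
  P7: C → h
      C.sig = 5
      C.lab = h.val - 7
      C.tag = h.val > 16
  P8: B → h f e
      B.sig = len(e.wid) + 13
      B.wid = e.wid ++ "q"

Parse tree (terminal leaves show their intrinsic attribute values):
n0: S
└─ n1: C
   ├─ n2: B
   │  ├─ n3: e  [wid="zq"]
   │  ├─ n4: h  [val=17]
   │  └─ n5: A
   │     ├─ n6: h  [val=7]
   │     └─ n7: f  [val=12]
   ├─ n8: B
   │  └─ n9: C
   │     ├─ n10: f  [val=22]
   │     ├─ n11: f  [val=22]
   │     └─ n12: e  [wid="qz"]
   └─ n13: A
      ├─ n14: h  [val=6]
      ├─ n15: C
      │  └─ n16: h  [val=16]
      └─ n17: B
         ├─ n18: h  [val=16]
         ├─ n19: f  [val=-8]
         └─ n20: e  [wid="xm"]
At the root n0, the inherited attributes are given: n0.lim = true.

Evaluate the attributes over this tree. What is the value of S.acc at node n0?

1. n0.lim = true  [given at root]
2. n3.wid = "zq"  [terminal]
3. n4.val = 17  [terminal]
4. n5.wid = 1  [h.val * 3 - 50]
5. n6.val = 7  [terminal]
6. n7.val = 12  [terminal]
7. n5.key = "pw"  ["pw"]
8. n5.live = false  [A.wid == h.val]
9. n2.sig = -6  [h.val * 3 - 57]
10. n2.wid = "zqpw"  [e.wid ++ A.key]
11. n10.val = 22  [terminal]
12. n11.val = 22  [terminal]
13. n12.wid = "qz"  [terminal]
14. n9.sig = 25  [f₀.val + 3]
15. n9.lab = 29  [f₁.val + 7]
16. n9.tag = true  [true]
17. n8.sig = 13  [C.sig - 12]
18. n8.wid = "qu"  ["qu"]
19. n13.wid = 11  [B₀.sig + 17]
20. n14.val = 6  [terminal]
21. n16.val = 16  [terminal]
22. n15.sig = 5  [5]
23. n15.lab = 9  [h.val - 7]
24. n15.tag = false  [h.val > 16]
25. n18.val = 16  [terminal]
26. n19.val = -8  [terminal]
27. n20.wid = "xm"  [terminal]
28. n17.sig = 15  [len(e.wid) + 13]
29. n17.wid = "xmq"  [e.wid ++ "q"]
30. n13.key = "nxmq"  ["n" ++ B.wid]
31. n13.live = false  [B.sig > 15]
32. n1.sig = -4  [(if A.live then B₁.sig else B₀.sig) + 2]
33. n1.lab = 0  [B₀.sig + 6]
34. n1.tag = false  [B₁.sig > 13]
35. n0.mk = false  [false]
36. n0.acc = -3  [C.sig + C.lab + 1]

-3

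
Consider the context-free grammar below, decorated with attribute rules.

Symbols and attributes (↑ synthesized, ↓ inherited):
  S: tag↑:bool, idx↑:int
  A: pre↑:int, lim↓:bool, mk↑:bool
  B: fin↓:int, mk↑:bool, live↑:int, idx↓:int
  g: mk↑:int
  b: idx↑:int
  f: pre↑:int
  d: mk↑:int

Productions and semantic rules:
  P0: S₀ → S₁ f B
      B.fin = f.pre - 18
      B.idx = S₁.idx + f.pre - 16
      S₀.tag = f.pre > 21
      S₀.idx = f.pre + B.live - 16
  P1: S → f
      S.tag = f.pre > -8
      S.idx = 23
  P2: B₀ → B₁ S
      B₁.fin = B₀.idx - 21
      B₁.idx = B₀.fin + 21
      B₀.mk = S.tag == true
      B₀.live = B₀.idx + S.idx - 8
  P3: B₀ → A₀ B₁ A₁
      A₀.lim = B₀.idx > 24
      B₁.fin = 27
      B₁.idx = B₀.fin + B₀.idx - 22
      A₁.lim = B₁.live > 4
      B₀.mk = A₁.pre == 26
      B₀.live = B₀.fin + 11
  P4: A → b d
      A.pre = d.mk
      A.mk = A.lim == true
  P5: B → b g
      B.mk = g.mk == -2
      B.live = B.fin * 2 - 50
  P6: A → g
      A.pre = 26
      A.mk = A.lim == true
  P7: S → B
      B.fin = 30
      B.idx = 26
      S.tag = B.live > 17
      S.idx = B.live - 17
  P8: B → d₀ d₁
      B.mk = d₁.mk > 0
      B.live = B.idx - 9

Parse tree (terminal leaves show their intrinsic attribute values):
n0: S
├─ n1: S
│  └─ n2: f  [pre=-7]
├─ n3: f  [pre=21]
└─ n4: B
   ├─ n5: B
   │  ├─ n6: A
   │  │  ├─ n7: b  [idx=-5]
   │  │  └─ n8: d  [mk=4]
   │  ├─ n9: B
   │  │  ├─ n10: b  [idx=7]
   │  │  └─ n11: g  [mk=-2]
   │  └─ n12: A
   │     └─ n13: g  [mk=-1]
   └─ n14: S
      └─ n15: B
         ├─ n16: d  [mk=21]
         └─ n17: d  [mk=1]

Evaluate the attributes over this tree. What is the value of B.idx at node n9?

1. n2.pre = -7  [terminal]
2. n1.tag = true  [f.pre > -8]
3. n1.idx = 23  [23]
4. n3.pre = 21  [terminal]
5. n4.fin = 3  [f.pre - 18]
6. n4.idx = 28  [S₁.idx + f.pre - 16]
7. n5.fin = 7  [B₀.idx - 21]
8. n5.idx = 24  [B₀.fin + 21]
9. n6.lim = false  [B₀.idx > 24]
10. n7.idx = -5  [terminal]
11. n8.mk = 4  [terminal]
12. n6.pre = 4  [d.mk]
13. n6.mk = false  [A.lim == true]
14. n9.fin = 27  [27]
15. n9.idx = 9  [B₀.fin + B₀.idx - 22]
16. n10.idx = 7  [terminal]
17. n11.mk = -2  [terminal]
18. n9.mk = true  [g.mk == -2]
19. n9.live = 4  [B.fin * 2 - 50]
20. n12.lim = false  [B₁.live > 4]
21. n13.mk = -1  [terminal]
22. n12.pre = 26  [26]
23. n12.mk = false  [A.lim == true]
24. n5.mk = true  [A₁.pre == 26]
25. n5.live = 18  [B₀.fin + 11]
26. n15.fin = 30  [30]
27. n15.idx = 26  [26]
28. n16.mk = 21  [terminal]
29. n17.mk = 1  [terminal]
30. n15.mk = true  [d₁.mk > 0]
31. n15.live = 17  [B.idx - 9]
32. n14.tag = false  [B.live > 17]
33. n14.idx = 0  [B.live - 17]
34. n4.mk = false  [S.tag == true]
35. n4.live = 20  [B₀.idx + S.idx - 8]
36. n0.tag = false  [f.pre > 21]
37. n0.idx = 25  [f.pre + B.live - 16]

9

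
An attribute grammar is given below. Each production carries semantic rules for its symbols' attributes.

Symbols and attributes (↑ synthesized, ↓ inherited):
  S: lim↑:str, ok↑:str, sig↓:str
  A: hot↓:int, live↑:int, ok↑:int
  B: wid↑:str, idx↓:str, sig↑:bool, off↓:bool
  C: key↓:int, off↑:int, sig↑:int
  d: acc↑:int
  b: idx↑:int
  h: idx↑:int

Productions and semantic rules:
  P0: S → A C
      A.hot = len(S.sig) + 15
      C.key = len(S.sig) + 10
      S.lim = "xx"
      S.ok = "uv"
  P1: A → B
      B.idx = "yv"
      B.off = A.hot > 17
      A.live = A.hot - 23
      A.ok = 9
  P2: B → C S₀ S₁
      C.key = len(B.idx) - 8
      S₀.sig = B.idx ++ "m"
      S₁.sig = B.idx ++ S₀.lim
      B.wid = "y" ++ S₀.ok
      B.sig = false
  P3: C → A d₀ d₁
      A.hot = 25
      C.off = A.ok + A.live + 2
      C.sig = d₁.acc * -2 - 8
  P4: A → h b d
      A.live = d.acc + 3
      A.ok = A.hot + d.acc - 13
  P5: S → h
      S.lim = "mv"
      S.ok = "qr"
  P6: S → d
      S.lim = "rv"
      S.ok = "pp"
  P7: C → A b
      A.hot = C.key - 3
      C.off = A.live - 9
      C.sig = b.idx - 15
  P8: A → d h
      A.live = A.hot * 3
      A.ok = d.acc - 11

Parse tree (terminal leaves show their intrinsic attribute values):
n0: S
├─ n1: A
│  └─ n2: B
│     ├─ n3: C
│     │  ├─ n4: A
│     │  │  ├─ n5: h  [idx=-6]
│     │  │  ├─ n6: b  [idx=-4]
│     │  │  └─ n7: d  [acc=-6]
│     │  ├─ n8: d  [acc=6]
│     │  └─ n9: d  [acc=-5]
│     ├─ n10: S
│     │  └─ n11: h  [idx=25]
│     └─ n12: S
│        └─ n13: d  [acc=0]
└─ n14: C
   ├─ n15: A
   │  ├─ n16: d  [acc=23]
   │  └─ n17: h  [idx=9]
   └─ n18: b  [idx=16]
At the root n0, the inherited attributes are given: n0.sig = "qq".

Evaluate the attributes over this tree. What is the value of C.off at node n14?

1. n0.sig = "qq"  [given at root]
2. n1.hot = 17  [len(S.sig) + 15]
3. n2.idx = "yv"  ["yv"]
4. n2.off = false  [A.hot > 17]
5. n3.key = -6  [len(B.idx) - 8]
6. n4.hot = 25  [25]
7. n5.idx = -6  [terminal]
8. n6.idx = -4  [terminal]
9. n7.acc = -6  [terminal]
10. n4.live = -3  [d.acc + 3]
11. n4.ok = 6  [A.hot + d.acc - 13]
12. n8.acc = 6  [terminal]
13. n9.acc = -5  [terminal]
14. n3.off = 5  [A.ok + A.live + 2]
15. n3.sig = 2  [d₁.acc * -2 - 8]
16. n10.sig = "yvm"  [B.idx ++ "m"]
17. n11.idx = 25  [terminal]
18. n10.lim = "mv"  ["mv"]
19. n10.ok = "qr"  ["qr"]
20. n12.sig = "yvmv"  [B.idx ++ S₀.lim]
21. n13.acc = 0  [terminal]
22. n12.lim = "rv"  ["rv"]
23. n12.ok = "pp"  ["pp"]
24. n2.wid = "yqr"  ["y" ++ S₀.ok]
25. n2.sig = false  [false]
26. n1.live = -6  [A.hot - 23]
27. n1.ok = 9  [9]
28. n14.key = 12  [len(S.sig) + 10]
29. n15.hot = 9  [C.key - 3]
30. n16.acc = 23  [terminal]
31. n17.idx = 9  [terminal]
32. n15.live = 27  [A.hot * 3]
33. n15.ok = 12  [d.acc - 11]
34. n18.idx = 16  [terminal]
35. n14.off = 18  [A.live - 9]
36. n14.sig = 1  [b.idx - 15]
37. n0.lim = "xx"  ["xx"]
38. n0.ok = "uv"  ["uv"]

18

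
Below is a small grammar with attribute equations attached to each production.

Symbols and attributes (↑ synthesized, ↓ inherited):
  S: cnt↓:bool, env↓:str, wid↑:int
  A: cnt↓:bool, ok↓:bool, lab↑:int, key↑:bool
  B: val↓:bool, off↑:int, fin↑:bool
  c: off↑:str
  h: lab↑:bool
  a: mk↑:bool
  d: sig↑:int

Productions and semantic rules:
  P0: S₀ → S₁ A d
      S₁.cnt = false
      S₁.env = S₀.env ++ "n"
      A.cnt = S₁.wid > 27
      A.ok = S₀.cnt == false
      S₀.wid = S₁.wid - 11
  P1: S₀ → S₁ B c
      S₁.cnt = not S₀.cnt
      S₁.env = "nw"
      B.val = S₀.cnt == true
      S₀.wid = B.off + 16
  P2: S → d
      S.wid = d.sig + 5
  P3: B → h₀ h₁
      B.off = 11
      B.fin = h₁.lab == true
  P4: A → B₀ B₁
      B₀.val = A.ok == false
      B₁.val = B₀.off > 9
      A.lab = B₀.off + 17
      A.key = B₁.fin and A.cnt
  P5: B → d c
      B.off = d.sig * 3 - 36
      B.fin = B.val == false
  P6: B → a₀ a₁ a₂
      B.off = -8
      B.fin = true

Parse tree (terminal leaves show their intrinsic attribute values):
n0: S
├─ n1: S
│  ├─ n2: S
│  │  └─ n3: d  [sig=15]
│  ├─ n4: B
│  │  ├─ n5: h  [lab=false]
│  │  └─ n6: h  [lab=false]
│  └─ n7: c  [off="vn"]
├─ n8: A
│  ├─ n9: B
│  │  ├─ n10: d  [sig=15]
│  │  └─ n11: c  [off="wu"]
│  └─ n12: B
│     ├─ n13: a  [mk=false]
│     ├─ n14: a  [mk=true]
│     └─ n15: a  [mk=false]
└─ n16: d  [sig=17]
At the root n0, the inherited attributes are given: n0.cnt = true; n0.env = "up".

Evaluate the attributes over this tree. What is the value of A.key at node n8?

false

1. n0.cnt = true  [given at root]
2. n0.env = "up"  [given at root]
3. n1.cnt = false  [false]
4. n1.env = "upn"  [S₀.env ++ "n"]
5. n2.cnt = true  [not S₀.cnt]
6. n2.env = "nw"  ["nw"]
7. n3.sig = 15  [terminal]
8. n2.wid = 20  [d.sig + 5]
9. n4.val = false  [S₀.cnt == true]
10. n5.lab = false  [terminal]
11. n6.lab = false  [terminal]
12. n4.off = 11  [11]
13. n4.fin = false  [h₁.lab == true]
14. n7.off = "vn"  [terminal]
15. n1.wid = 27  [B.off + 16]
16. n8.cnt = false  [S₁.wid > 27]
17. n8.ok = false  [S₀.cnt == false]
18. n9.val = true  [A.ok == false]
19. n10.sig = 15  [terminal]
20. n11.off = "wu"  [terminal]
21. n9.off = 9  [d.sig * 3 - 36]
22. n9.fin = false  [B.val == false]
23. n12.val = false  [B₀.off > 9]
24. n13.mk = false  [terminal]
25. n14.mk = true  [terminal]
26. n15.mk = false  [terminal]
27. n12.off = -8  [-8]
28. n12.fin = true  [true]
29. n8.lab = 26  [B₀.off + 17]
30. n8.key = false  [B₁.fin and A.cnt]
31. n16.sig = 17  [terminal]
32. n0.wid = 16  [S₁.wid - 11]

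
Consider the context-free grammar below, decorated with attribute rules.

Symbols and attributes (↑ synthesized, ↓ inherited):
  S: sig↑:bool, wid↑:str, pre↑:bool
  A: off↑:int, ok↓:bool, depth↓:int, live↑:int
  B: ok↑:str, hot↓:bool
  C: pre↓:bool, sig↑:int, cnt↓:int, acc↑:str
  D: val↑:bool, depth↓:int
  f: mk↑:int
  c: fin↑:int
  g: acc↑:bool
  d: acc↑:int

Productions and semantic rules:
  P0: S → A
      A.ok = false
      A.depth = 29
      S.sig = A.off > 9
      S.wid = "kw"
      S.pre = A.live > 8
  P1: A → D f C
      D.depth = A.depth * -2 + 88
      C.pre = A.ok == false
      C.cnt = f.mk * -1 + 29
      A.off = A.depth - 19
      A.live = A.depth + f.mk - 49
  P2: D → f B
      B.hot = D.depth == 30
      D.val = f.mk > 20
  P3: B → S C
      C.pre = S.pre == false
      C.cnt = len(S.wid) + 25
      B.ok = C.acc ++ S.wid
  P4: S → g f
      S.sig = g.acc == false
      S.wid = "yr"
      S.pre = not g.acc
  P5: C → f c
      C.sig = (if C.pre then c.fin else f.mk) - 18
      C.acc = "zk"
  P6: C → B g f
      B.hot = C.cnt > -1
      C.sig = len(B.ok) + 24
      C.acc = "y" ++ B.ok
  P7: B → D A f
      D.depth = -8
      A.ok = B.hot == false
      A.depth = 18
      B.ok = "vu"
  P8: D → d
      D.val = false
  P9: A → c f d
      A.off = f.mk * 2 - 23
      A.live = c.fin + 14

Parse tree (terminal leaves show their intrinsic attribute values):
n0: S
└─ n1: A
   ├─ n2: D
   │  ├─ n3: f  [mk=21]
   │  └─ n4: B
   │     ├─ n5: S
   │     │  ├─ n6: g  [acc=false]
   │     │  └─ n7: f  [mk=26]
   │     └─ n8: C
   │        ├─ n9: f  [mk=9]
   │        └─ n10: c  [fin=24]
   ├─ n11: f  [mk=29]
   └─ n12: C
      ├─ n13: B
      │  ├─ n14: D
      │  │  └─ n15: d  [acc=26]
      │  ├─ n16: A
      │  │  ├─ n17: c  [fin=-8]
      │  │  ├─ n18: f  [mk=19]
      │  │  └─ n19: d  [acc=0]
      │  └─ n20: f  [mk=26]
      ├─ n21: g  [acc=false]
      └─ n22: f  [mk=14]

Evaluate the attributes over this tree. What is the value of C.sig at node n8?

-9

1. n1.ok = false  [false]
2. n1.depth = 29  [29]
3. n2.depth = 30  [A.depth * -2 + 88]
4. n3.mk = 21  [terminal]
5. n4.hot = true  [D.depth == 30]
6. n6.acc = false  [terminal]
7. n7.mk = 26  [terminal]
8. n5.sig = true  [g.acc == false]
9. n5.wid = "yr"  ["yr"]
10. n5.pre = true  [not g.acc]
11. n8.pre = false  [S.pre == false]
12. n8.cnt = 27  [len(S.wid) + 25]
13. n9.mk = 9  [terminal]
14. n10.fin = 24  [terminal]
15. n8.sig = -9  [(if C.pre then c.fin else f.mk) - 18]
16. n8.acc = "zk"  ["zk"]
17. n4.ok = "zkyr"  [C.acc ++ S.wid]
18. n2.val = true  [f.mk > 20]
19. n11.mk = 29  [terminal]
20. n12.pre = true  [A.ok == false]
21. n12.cnt = 0  [f.mk * -1 + 29]
22. n13.hot = true  [C.cnt > -1]
23. n14.depth = -8  [-8]
24. n15.acc = 26  [terminal]
25. n14.val = false  [false]
26. n16.ok = false  [B.hot == false]
27. n16.depth = 18  [18]
28. n17.fin = -8  [terminal]
29. n18.mk = 19  [terminal]
30. n19.acc = 0  [terminal]
31. n16.off = 15  [f.mk * 2 - 23]
32. n16.live = 6  [c.fin + 14]
33. n20.mk = 26  [terminal]
34. n13.ok = "vu"  ["vu"]
35. n21.acc = false  [terminal]
36. n22.mk = 14  [terminal]
37. n12.sig = 26  [len(B.ok) + 24]
38. n12.acc = "yvu"  ["y" ++ B.ok]
39. n1.off = 10  [A.depth - 19]
40. n1.live = 9  [A.depth + f.mk - 49]
41. n0.sig = true  [A.off > 9]
42. n0.wid = "kw"  ["kw"]
43. n0.pre = true  [A.live > 8]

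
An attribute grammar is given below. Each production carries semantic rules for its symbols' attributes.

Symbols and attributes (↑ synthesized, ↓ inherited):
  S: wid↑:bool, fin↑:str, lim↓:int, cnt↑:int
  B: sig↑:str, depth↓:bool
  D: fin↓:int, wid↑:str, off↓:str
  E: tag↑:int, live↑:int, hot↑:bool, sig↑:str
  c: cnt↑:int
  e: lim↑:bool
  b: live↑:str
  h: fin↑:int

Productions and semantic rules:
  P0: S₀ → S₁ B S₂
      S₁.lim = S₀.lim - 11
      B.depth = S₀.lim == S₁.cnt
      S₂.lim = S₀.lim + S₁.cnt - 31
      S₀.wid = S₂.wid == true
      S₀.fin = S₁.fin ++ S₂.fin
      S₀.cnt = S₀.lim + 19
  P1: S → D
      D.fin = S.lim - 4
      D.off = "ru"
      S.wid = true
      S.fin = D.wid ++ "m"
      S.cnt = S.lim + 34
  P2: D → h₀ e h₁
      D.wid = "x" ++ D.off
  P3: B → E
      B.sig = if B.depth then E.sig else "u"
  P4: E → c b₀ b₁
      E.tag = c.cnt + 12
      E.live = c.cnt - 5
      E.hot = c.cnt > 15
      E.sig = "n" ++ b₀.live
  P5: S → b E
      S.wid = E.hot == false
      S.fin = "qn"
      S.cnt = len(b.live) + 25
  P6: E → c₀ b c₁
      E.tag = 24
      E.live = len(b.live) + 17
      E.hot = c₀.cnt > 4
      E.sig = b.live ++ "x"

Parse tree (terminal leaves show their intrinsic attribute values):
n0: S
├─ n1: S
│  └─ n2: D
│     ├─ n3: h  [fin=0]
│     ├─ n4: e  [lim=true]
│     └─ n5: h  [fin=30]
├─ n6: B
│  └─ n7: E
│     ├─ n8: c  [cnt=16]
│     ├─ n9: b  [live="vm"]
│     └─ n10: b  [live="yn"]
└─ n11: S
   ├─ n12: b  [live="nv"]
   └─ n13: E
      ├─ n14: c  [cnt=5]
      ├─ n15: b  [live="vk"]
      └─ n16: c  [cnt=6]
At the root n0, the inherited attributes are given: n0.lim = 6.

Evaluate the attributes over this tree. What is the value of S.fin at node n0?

1. n0.lim = 6  [given at root]
2. n1.lim = -5  [S₀.lim - 11]
3. n2.fin = -9  [S.lim - 4]
4. n2.off = "ru"  ["ru"]
5. n3.fin = 0  [terminal]
6. n4.lim = true  [terminal]
7. n5.fin = 30  [terminal]
8. n2.wid = "xru"  ["x" ++ D.off]
9. n1.wid = true  [true]
10. n1.fin = "xrum"  [D.wid ++ "m"]
11. n1.cnt = 29  [S.lim + 34]
12. n6.depth = false  [S₀.lim == S₁.cnt]
13. n8.cnt = 16  [terminal]
14. n9.live = "vm"  [terminal]
15. n10.live = "yn"  [terminal]
16. n7.tag = 28  [c.cnt + 12]
17. n7.live = 11  [c.cnt - 5]
18. n7.hot = true  [c.cnt > 15]
19. n7.sig = "nvm"  ["n" ++ b₀.live]
20. n6.sig = "u"  [if B.depth then E.sig else "u"]
21. n11.lim = 4  [S₀.lim + S₁.cnt - 31]
22. n12.live = "nv"  [terminal]
23. n14.cnt = 5  [terminal]
24. n15.live = "vk"  [terminal]
25. n16.cnt = 6  [terminal]
26. n13.tag = 24  [24]
27. n13.live = 19  [len(b.live) + 17]
28. n13.hot = true  [c₀.cnt > 4]
29. n13.sig = "vkx"  [b.live ++ "x"]
30. n11.wid = false  [E.hot == false]
31. n11.fin = "qn"  ["qn"]
32. n11.cnt = 27  [len(b.live) + 25]
33. n0.wid = false  [S₂.wid == true]
34. n0.fin = "xrumqn"  [S₁.fin ++ S₂.fin]
35. n0.cnt = 25  [S₀.lim + 19]

"xrumqn"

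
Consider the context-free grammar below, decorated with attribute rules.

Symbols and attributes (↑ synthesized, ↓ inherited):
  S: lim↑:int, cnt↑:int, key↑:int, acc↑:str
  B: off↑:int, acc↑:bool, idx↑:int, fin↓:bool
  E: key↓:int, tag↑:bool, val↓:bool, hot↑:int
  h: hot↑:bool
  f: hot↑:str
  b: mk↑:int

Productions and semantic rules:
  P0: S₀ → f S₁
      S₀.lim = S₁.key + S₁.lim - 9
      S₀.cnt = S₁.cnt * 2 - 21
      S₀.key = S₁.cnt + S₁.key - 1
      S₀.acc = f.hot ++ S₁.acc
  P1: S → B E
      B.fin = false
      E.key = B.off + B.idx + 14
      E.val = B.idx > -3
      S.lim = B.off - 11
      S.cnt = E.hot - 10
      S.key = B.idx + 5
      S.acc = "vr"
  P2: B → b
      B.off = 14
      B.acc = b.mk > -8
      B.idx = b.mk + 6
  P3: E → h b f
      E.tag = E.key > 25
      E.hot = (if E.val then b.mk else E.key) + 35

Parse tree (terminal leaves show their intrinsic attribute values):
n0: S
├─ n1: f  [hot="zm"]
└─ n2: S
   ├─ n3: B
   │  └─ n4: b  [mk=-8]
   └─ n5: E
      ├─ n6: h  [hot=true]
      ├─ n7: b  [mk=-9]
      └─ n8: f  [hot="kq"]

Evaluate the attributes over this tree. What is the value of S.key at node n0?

18

1. n1.hot = "zm"  [terminal]
2. n3.fin = false  [false]
3. n4.mk = -8  [terminal]
4. n3.off = 14  [14]
5. n3.acc = false  [b.mk > -8]
6. n3.idx = -2  [b.mk + 6]
7. n5.key = 26  [B.off + B.idx + 14]
8. n5.val = true  [B.idx > -3]
9. n6.hot = true  [terminal]
10. n7.mk = -9  [terminal]
11. n8.hot = "kq"  [terminal]
12. n5.tag = true  [E.key > 25]
13. n5.hot = 26  [(if E.val then b.mk else E.key) + 35]
14. n2.lim = 3  [B.off - 11]
15. n2.cnt = 16  [E.hot - 10]
16. n2.key = 3  [B.idx + 5]
17. n2.acc = "vr"  ["vr"]
18. n0.lim = -3  [S₁.key + S₁.lim - 9]
19. n0.cnt = 11  [S₁.cnt * 2 - 21]
20. n0.key = 18  [S₁.cnt + S₁.key - 1]
21. n0.acc = "zmvr"  [f.hot ++ S₁.acc]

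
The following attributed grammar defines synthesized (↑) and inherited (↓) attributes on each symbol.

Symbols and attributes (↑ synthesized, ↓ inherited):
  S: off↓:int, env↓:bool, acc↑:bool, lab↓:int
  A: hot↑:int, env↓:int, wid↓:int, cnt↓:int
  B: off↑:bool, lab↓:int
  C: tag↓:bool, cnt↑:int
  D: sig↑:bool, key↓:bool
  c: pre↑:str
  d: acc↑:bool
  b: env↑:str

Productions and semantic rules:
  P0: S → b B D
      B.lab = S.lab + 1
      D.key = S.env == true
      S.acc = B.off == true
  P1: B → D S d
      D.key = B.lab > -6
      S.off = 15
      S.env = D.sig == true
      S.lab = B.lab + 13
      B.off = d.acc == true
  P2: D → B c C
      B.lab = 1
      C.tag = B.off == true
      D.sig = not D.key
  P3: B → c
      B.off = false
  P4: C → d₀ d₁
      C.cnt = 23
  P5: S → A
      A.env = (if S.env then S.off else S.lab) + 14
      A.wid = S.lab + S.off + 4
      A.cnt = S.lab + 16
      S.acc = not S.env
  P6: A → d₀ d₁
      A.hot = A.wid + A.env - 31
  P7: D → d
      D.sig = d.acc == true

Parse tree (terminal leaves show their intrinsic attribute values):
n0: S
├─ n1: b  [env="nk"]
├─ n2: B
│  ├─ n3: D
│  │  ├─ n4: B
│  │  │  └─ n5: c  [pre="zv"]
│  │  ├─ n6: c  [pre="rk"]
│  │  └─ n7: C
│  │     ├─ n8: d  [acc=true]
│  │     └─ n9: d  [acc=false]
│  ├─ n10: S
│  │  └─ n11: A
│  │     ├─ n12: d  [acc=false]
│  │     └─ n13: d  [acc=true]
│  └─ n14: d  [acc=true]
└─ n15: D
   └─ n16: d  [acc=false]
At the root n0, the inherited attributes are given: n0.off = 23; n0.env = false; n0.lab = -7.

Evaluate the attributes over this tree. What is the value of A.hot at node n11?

1. n0.off = 23  [given at root]
2. n0.env = false  [given at root]
3. n0.lab = -7  [given at root]
4. n1.env = "nk"  [terminal]
5. n2.lab = -6  [S.lab + 1]
6. n3.key = false  [B.lab > -6]
7. n4.lab = 1  [1]
8. n5.pre = "zv"  [terminal]
9. n4.off = false  [false]
10. n6.pre = "rk"  [terminal]
11. n7.tag = false  [B.off == true]
12. n8.acc = true  [terminal]
13. n9.acc = false  [terminal]
14. n7.cnt = 23  [23]
15. n3.sig = true  [not D.key]
16. n10.off = 15  [15]
17. n10.env = true  [D.sig == true]
18. n10.lab = 7  [B.lab + 13]
19. n11.env = 29  [(if S.env then S.off else S.lab) + 14]
20. n11.wid = 26  [S.lab + S.off + 4]
21. n11.cnt = 23  [S.lab + 16]
22. n12.acc = false  [terminal]
23. n13.acc = true  [terminal]
24. n11.hot = 24  [A.wid + A.env - 31]
25. n10.acc = false  [not S.env]
26. n14.acc = true  [terminal]
27. n2.off = true  [d.acc == true]
28. n15.key = false  [S.env == true]
29. n16.acc = false  [terminal]
30. n15.sig = false  [d.acc == true]
31. n0.acc = true  [B.off == true]

24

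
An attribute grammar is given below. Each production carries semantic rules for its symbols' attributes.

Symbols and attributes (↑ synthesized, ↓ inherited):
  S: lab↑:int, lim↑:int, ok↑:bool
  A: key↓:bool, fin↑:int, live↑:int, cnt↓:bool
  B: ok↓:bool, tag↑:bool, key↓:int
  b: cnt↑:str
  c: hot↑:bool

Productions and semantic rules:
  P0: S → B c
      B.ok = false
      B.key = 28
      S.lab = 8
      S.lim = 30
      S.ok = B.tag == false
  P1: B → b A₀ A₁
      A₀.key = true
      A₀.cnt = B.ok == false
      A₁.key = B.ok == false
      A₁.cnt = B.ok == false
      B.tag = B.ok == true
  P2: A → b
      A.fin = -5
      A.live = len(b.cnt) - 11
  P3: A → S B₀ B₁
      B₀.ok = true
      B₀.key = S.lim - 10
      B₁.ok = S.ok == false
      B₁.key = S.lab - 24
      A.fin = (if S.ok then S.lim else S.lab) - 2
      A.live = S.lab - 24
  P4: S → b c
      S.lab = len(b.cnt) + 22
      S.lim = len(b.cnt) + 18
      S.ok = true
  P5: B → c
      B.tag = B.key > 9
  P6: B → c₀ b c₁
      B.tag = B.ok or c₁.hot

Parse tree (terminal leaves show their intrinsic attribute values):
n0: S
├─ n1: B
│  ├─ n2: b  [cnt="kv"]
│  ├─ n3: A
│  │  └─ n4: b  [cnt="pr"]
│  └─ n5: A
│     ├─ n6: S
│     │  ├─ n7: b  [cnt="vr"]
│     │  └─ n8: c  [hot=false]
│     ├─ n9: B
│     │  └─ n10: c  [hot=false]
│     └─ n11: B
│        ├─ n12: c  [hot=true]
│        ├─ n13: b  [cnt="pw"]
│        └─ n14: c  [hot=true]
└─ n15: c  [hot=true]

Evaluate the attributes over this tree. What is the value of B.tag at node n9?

1. n1.ok = false  [false]
2. n1.key = 28  [28]
3. n2.cnt = "kv"  [terminal]
4. n3.key = true  [true]
5. n3.cnt = true  [B.ok == false]
6. n4.cnt = "pr"  [terminal]
7. n3.fin = -5  [-5]
8. n3.live = -9  [len(b.cnt) - 11]
9. n5.key = true  [B.ok == false]
10. n5.cnt = true  [B.ok == false]
11. n7.cnt = "vr"  [terminal]
12. n8.hot = false  [terminal]
13. n6.lab = 24  [len(b.cnt) + 22]
14. n6.lim = 20  [len(b.cnt) + 18]
15. n6.ok = true  [true]
16. n9.ok = true  [true]
17. n9.key = 10  [S.lim - 10]
18. n10.hot = false  [terminal]
19. n9.tag = true  [B.key > 9]
20. n11.ok = false  [S.ok == false]
21. n11.key = 0  [S.lab - 24]
22. n12.hot = true  [terminal]
23. n13.cnt = "pw"  [terminal]
24. n14.hot = true  [terminal]
25. n11.tag = true  [B.ok or c₁.hot]
26. n5.fin = 18  [(if S.ok then S.lim else S.lab) - 2]
27. n5.live = 0  [S.lab - 24]
28. n1.tag = false  [B.ok == true]
29. n15.hot = true  [terminal]
30. n0.lab = 8  [8]
31. n0.lim = 30  [30]
32. n0.ok = true  [B.tag == false]

true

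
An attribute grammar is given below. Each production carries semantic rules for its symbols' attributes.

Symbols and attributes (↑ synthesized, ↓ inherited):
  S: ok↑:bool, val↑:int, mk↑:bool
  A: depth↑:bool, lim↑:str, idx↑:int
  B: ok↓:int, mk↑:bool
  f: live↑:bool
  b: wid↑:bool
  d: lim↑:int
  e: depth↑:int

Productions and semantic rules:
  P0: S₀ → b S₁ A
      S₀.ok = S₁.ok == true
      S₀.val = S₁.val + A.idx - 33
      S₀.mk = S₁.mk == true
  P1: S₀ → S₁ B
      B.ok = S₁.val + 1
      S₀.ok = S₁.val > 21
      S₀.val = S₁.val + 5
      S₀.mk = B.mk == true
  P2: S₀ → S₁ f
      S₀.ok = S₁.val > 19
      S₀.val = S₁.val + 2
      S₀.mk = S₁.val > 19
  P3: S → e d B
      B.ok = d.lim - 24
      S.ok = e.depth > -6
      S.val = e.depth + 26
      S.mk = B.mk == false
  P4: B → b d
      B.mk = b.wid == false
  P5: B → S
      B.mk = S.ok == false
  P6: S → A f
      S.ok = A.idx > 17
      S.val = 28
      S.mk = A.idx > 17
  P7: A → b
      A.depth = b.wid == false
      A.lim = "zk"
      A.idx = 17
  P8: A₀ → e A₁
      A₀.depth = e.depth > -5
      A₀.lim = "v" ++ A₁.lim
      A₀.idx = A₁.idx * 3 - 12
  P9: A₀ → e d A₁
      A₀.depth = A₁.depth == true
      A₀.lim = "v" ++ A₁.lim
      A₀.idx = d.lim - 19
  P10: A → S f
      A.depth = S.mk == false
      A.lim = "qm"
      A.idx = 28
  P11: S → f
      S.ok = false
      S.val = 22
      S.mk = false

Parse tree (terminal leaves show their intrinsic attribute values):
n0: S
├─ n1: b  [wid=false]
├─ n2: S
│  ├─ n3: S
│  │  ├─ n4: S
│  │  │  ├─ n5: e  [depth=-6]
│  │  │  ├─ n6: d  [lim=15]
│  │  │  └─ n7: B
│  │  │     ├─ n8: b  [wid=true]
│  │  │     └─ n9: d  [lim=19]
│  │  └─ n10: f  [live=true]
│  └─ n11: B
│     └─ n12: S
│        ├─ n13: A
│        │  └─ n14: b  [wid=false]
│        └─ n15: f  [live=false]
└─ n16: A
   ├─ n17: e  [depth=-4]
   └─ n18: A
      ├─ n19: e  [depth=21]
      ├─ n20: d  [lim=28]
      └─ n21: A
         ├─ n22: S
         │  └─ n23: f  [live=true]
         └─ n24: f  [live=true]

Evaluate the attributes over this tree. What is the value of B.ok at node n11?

23

1. n1.wid = false  [terminal]
2. n5.depth = -6  [terminal]
3. n6.lim = 15  [terminal]
4. n7.ok = -9  [d.lim - 24]
5. n8.wid = true  [terminal]
6. n9.lim = 19  [terminal]
7. n7.mk = false  [b.wid == false]
8. n4.ok = false  [e.depth > -6]
9. n4.val = 20  [e.depth + 26]
10. n4.mk = true  [B.mk == false]
11. n10.live = true  [terminal]
12. n3.ok = true  [S₁.val > 19]
13. n3.val = 22  [S₁.val + 2]
14. n3.mk = true  [S₁.val > 19]
15. n11.ok = 23  [S₁.val + 1]
16. n14.wid = false  [terminal]
17. n13.depth = true  [b.wid == false]
18. n13.lim = "zk"  ["zk"]
19. n13.idx = 17  [17]
20. n15.live = false  [terminal]
21. n12.ok = false  [A.idx > 17]
22. n12.val = 28  [28]
23. n12.mk = false  [A.idx > 17]
24. n11.mk = true  [S.ok == false]
25. n2.ok = true  [S₁.val > 21]
26. n2.val = 27  [S₁.val + 5]
27. n2.mk = true  [B.mk == true]
28. n17.depth = -4  [terminal]
29. n19.depth = 21  [terminal]
30. n20.lim = 28  [terminal]
31. n23.live = true  [terminal]
32. n22.ok = false  [false]
33. n22.val = 22  [22]
34. n22.mk = false  [false]
35. n24.live = true  [terminal]
36. n21.depth = true  [S.mk == false]
37. n21.lim = "qm"  ["qm"]
38. n21.idx = 28  [28]
39. n18.depth = true  [A₁.depth == true]
40. n18.lim = "vqm"  ["v" ++ A₁.lim]
41. n18.idx = 9  [d.lim - 19]
42. n16.depth = true  [e.depth > -5]
43. n16.lim = "vvqm"  ["v" ++ A₁.lim]
44. n16.idx = 15  [A₁.idx * 3 - 12]
45. n0.ok = true  [S₁.ok == true]
46. n0.val = 9  [S₁.val + A.idx - 33]
47. n0.mk = true  [S₁.mk == true]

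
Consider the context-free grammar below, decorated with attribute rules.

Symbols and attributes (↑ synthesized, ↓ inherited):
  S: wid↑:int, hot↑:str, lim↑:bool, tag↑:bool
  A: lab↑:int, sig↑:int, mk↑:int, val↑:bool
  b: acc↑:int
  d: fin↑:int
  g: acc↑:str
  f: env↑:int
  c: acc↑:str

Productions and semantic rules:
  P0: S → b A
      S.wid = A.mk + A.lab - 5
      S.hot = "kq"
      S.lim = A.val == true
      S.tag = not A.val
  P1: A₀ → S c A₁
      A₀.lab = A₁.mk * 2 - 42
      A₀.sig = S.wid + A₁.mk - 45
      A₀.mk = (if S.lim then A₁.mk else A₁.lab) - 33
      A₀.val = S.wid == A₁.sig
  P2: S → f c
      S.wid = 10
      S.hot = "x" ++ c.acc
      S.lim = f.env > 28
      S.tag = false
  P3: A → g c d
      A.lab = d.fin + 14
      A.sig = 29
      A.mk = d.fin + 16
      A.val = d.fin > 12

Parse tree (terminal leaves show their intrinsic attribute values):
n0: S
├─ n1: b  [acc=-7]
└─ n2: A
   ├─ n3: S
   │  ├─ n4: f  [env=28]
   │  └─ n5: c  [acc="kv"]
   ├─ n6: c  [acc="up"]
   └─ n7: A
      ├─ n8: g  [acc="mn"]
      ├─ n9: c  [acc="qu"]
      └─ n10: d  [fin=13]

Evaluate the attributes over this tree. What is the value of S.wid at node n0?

1. n1.acc = -7  [terminal]
2. n4.env = 28  [terminal]
3. n5.acc = "kv"  [terminal]
4. n3.wid = 10  [10]
5. n3.hot = "xkv"  ["x" ++ c.acc]
6. n3.lim = false  [f.env > 28]
7. n3.tag = false  [false]
8. n6.acc = "up"  [terminal]
9. n8.acc = "mn"  [terminal]
10. n9.acc = "qu"  [terminal]
11. n10.fin = 13  [terminal]
12. n7.lab = 27  [d.fin + 14]
13. n7.sig = 29  [29]
14. n7.mk = 29  [d.fin + 16]
15. n7.val = true  [d.fin > 12]
16. n2.lab = 16  [A₁.mk * 2 - 42]
17. n2.sig = -6  [S.wid + A₁.mk - 45]
18. n2.mk = -6  [(if S.lim then A₁.mk else A₁.lab) - 33]
19. n2.val = false  [S.wid == A₁.sig]
20. n0.wid = 5  [A.mk + A.lab - 5]
21. n0.hot = "kq"  ["kq"]
22. n0.lim = false  [A.val == true]
23. n0.tag = true  [not A.val]

5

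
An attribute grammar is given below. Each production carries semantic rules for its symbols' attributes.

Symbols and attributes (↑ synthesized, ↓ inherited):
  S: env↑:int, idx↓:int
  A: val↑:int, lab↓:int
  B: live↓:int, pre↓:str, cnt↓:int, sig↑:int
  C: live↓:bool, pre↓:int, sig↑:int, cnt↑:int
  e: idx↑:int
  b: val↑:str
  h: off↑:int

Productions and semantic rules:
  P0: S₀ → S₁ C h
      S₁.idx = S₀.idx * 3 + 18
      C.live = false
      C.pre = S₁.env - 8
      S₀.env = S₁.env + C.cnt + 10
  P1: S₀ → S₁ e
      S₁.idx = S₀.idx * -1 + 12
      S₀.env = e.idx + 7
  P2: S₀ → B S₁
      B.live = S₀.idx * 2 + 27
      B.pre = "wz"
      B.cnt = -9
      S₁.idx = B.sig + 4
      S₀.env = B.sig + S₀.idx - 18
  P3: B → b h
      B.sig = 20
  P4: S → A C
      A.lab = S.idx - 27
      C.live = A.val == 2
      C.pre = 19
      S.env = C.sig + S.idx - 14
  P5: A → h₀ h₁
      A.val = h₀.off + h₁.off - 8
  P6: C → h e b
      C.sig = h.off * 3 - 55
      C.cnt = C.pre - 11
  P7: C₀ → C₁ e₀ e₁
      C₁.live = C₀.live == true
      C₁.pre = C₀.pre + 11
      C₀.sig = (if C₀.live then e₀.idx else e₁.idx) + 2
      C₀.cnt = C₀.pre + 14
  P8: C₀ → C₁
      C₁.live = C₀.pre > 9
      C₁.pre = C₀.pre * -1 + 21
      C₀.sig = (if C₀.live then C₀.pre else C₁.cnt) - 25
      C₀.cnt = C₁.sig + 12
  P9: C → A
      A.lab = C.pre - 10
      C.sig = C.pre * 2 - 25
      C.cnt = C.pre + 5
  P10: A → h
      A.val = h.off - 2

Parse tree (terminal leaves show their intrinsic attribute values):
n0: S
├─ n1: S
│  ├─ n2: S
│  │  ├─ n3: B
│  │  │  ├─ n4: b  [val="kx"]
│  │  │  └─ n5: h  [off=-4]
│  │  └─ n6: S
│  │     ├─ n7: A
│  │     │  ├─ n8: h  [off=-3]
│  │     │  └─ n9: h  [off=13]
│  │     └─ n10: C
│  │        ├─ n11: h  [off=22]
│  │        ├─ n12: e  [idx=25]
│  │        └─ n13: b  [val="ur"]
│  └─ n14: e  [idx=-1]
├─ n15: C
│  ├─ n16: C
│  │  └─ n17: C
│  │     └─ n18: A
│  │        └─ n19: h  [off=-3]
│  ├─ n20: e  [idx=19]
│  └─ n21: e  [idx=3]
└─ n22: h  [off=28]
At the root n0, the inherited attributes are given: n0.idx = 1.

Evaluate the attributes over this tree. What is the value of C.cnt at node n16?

11

1. n0.idx = 1  [given at root]
2. n1.idx = 21  [S₀.idx * 3 + 18]
3. n2.idx = -9  [S₀.idx * -1 + 12]
4. n3.live = 9  [S₀.idx * 2 + 27]
5. n3.pre = "wz"  ["wz"]
6. n3.cnt = -9  [-9]
7. n4.val = "kx"  [terminal]
8. n5.off = -4  [terminal]
9. n3.sig = 20  [20]
10. n6.idx = 24  [B.sig + 4]
11. n7.lab = -3  [S.idx - 27]
12. n8.off = -3  [terminal]
13. n9.off = 13  [terminal]
14. n7.val = 2  [h₀.off + h₁.off - 8]
15. n10.live = true  [A.val == 2]
16. n10.pre = 19  [19]
17. n11.off = 22  [terminal]
18. n12.idx = 25  [terminal]
19. n13.val = "ur"  [terminal]
20. n10.sig = 11  [h.off * 3 - 55]
21. n10.cnt = 8  [C.pre - 11]
22. n6.env = 21  [C.sig + S.idx - 14]
23. n2.env = -7  [B.sig + S₀.idx - 18]
24. n14.idx = -1  [terminal]
25. n1.env = 6  [e.idx + 7]
26. n15.live = false  [false]
27. n15.pre = -2  [S₁.env - 8]
28. n16.live = false  [C₀.live == true]
29. n16.pre = 9  [C₀.pre + 11]
30. n17.live = false  [C₀.pre > 9]
31. n17.pre = 12  [C₀.pre * -1 + 21]
32. n18.lab = 2  [C.pre - 10]
33. n19.off = -3  [terminal]
34. n18.val = -5  [h.off - 2]
35. n17.sig = -1  [C.pre * 2 - 25]
36. n17.cnt = 17  [C.pre + 5]
37. n16.sig = -8  [(if C₀.live then C₀.pre else C₁.cnt) - 25]
38. n16.cnt = 11  [C₁.sig + 12]
39. n20.idx = 19  [terminal]
40. n21.idx = 3  [terminal]
41. n15.sig = 5  [(if C₀.live then e₀.idx else e₁.idx) + 2]
42. n15.cnt = 12  [C₀.pre + 14]
43. n22.off = 28  [terminal]
44. n0.env = 28  [S₁.env + C.cnt + 10]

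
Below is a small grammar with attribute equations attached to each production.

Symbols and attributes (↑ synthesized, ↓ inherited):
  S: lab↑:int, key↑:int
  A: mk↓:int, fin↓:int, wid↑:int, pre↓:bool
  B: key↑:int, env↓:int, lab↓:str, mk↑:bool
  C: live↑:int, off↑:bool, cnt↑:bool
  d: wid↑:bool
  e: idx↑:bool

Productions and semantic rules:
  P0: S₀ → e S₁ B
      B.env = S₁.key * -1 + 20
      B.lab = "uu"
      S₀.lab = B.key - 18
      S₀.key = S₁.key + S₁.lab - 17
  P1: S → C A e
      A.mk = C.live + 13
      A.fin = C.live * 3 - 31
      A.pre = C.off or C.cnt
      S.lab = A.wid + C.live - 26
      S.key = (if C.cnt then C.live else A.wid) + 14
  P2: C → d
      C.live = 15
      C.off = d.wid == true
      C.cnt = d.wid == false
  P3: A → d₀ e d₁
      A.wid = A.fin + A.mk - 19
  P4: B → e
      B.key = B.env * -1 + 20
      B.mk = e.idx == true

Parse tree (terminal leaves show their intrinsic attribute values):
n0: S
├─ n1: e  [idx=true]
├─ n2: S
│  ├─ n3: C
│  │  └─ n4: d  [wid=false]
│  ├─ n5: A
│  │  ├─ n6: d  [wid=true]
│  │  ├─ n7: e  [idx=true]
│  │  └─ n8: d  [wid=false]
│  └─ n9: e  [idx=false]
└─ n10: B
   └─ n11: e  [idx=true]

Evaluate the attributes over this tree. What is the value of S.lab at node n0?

1. n1.idx = true  [terminal]
2. n4.wid = false  [terminal]
3. n3.live = 15  [15]
4. n3.off = false  [d.wid == true]
5. n3.cnt = true  [d.wid == false]
6. n5.mk = 28  [C.live + 13]
7. n5.fin = 14  [C.live * 3 - 31]
8. n5.pre = true  [C.off or C.cnt]
9. n6.wid = true  [terminal]
10. n7.idx = true  [terminal]
11. n8.wid = false  [terminal]
12. n5.wid = 23  [A.fin + A.mk - 19]
13. n9.idx = false  [terminal]
14. n2.lab = 12  [A.wid + C.live - 26]
15. n2.key = 29  [(if C.cnt then C.live else A.wid) + 14]
16. n10.env = -9  [S₁.key * -1 + 20]
17. n10.lab = "uu"  ["uu"]
18. n11.idx = true  [terminal]
19. n10.key = 29  [B.env * -1 + 20]
20. n10.mk = true  [e.idx == true]
21. n0.lab = 11  [B.key - 18]
22. n0.key = 24  [S₁.key + S₁.lab - 17]

11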